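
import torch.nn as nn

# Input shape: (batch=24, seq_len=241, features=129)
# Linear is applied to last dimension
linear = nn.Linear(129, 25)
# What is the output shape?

Input shape: (24, 241, 129)
Output shape: (24, 241, 25)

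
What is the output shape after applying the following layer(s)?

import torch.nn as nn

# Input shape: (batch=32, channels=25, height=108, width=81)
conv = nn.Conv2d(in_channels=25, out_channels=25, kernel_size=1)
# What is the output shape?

Input shape: (32, 25, 108, 81)
Output shape: (32, 25, 108, 81)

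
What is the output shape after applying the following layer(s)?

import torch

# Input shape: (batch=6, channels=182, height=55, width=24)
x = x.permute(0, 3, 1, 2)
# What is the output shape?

Input shape: (6, 182, 55, 24)
Output shape: (6, 24, 182, 55)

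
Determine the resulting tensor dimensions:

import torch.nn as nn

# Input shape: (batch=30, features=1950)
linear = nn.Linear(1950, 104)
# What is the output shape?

Input shape: (30, 1950)
Output shape: (30, 104)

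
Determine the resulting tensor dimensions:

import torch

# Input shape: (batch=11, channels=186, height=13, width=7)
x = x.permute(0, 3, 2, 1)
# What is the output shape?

Input shape: (11, 186, 13, 7)
Output shape: (11, 7, 13, 186)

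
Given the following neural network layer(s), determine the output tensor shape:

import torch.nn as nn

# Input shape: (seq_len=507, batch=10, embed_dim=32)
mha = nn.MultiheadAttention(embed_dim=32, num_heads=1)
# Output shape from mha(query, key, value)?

Input shape: (507, 10, 32)
Output shape: (507, 10, 32)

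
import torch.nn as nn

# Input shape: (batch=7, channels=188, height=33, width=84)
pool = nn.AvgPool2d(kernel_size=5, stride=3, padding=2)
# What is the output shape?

Input shape: (7, 188, 33, 84)
Output shape: (7, 188, 11, 28)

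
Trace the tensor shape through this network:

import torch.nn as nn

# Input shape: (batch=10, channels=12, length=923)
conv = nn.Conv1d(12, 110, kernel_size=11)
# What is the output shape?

Input shape: (10, 12, 923)
Output shape: (10, 110, 913)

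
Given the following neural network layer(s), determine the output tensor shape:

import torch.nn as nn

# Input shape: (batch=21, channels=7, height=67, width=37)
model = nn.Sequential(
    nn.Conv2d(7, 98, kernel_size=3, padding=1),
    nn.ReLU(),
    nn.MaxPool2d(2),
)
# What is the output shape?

Input shape: (21, 7, 67, 37)
  -> after Conv2d: (21, 98, 67, 37)
  -> after ReLU: (21, 98, 67, 37)
Output shape: (21, 98, 33, 18)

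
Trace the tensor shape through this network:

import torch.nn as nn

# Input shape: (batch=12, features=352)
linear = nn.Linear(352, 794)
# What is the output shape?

Input shape: (12, 352)
Output shape: (12, 794)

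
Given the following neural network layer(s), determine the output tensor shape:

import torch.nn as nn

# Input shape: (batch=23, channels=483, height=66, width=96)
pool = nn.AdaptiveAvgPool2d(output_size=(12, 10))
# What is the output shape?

Input shape: (23, 483, 66, 96)
Output shape: (23, 483, 12, 10)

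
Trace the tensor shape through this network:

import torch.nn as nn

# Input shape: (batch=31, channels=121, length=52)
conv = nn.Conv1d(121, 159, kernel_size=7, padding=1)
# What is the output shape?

Input shape: (31, 121, 52)
Output shape: (31, 159, 48)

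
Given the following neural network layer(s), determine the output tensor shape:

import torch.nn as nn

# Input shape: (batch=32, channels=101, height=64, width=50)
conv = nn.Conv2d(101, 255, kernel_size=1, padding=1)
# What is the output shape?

Input shape: (32, 101, 64, 50)
Output shape: (32, 255, 66, 52)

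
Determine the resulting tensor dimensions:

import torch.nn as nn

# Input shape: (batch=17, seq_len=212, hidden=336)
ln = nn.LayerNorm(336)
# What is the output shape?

Input shape: (17, 212, 336)
Output shape: (17, 212, 336)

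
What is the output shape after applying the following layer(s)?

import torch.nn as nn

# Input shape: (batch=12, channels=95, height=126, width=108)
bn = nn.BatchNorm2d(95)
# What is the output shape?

Input shape: (12, 95, 126, 108)
Output shape: (12, 95, 126, 108)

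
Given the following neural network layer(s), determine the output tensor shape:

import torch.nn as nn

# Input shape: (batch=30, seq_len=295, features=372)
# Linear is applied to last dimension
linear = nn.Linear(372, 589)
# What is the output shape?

Input shape: (30, 295, 372)
Output shape: (30, 295, 589)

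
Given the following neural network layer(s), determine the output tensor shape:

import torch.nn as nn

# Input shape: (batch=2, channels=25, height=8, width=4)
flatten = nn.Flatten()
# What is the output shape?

Input shape: (2, 25, 8, 4)
Output shape: (2, 800)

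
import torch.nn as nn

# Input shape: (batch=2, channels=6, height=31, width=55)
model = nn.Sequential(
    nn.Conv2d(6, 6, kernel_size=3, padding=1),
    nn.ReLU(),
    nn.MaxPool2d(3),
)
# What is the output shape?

Input shape: (2, 6, 31, 55)
  -> after Conv2d: (2, 6, 31, 55)
  -> after ReLU: (2, 6, 31, 55)
Output shape: (2, 6, 10, 18)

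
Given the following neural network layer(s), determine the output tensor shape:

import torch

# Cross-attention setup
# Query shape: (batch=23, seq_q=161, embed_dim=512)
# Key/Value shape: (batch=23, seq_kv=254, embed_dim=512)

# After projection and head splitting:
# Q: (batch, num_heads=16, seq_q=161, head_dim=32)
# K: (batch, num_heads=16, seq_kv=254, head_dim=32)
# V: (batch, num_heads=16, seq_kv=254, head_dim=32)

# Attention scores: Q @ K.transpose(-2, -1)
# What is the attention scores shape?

Input shape: (23, 161, 512)
Output shape: (23, 16, 161, 254)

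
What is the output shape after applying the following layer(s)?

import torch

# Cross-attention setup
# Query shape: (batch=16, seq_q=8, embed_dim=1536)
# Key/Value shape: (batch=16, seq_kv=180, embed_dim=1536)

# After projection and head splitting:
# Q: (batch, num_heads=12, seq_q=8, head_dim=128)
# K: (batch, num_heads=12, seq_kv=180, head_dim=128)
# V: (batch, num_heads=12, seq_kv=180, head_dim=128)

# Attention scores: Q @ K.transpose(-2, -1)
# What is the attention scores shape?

Input shape: (16, 8, 1536)
Output shape: (16, 12, 8, 180)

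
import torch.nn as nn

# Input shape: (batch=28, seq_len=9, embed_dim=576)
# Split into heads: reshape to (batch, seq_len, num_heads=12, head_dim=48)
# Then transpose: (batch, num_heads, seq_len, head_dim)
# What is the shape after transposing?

Input shape: (28, 9, 576)
  -> after reshape: (28, 9, 12, 48)
Output shape: (28, 12, 9, 48)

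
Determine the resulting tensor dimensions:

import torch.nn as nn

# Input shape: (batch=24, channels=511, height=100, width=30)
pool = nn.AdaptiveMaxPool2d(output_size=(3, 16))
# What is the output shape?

Input shape: (24, 511, 100, 30)
Output shape: (24, 511, 3, 16)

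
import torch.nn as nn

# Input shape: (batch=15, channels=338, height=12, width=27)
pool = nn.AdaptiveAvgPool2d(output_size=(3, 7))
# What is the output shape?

Input shape: (15, 338, 12, 27)
Output shape: (15, 338, 3, 7)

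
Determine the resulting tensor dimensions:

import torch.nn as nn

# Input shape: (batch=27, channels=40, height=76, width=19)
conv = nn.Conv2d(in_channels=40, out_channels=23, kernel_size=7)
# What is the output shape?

Input shape: (27, 40, 76, 19)
Output shape: (27, 23, 70, 13)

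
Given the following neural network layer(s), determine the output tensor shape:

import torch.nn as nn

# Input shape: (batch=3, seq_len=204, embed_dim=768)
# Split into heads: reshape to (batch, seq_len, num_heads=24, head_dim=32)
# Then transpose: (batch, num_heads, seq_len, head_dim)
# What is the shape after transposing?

Input shape: (3, 204, 768)
  -> after reshape: (3, 204, 24, 32)
Output shape: (3, 24, 204, 32)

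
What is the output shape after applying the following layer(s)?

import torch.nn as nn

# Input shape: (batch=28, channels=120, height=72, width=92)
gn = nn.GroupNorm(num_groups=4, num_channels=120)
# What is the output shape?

Input shape: (28, 120, 72, 92)
Output shape: (28, 120, 72, 92)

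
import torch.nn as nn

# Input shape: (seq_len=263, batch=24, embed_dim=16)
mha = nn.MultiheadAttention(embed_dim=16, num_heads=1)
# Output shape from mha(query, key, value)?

Input shape: (263, 24, 16)
Output shape: (263, 24, 16)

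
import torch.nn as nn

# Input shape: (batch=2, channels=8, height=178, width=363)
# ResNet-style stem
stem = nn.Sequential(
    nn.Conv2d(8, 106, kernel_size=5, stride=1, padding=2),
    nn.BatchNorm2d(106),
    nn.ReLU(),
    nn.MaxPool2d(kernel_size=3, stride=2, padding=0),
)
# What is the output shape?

Input shape: (2, 8, 178, 363)
  -> after Conv2d 5x5 stride=1: (2, 106, 178, 363)
Output shape: (2, 106, 88, 181)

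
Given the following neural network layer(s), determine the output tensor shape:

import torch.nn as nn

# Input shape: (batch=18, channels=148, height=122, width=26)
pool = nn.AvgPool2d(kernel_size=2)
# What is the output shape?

Input shape: (18, 148, 122, 26)
Output shape: (18, 148, 61, 13)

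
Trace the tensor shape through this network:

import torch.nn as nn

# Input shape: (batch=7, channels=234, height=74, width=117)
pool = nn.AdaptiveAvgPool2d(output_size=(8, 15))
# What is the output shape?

Input shape: (7, 234, 74, 117)
Output shape: (7, 234, 8, 15)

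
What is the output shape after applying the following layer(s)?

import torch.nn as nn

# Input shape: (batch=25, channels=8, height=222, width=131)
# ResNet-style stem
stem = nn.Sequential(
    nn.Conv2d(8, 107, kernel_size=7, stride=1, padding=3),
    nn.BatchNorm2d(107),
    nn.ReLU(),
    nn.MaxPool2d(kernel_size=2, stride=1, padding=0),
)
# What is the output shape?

Input shape: (25, 8, 222, 131)
  -> after Conv2d 7x7 stride=1: (25, 107, 222, 131)
Output shape: (25, 107, 221, 130)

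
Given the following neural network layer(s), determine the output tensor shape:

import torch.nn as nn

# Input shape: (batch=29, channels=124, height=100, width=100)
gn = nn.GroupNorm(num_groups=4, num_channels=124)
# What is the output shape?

Input shape: (29, 124, 100, 100)
Output shape: (29, 124, 100, 100)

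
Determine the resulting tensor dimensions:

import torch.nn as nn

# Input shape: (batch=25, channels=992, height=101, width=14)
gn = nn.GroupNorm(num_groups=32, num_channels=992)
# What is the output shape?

Input shape: (25, 992, 101, 14)
Output shape: (25, 992, 101, 14)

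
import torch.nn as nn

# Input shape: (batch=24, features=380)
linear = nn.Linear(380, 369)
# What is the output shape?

Input shape: (24, 380)
Output shape: (24, 369)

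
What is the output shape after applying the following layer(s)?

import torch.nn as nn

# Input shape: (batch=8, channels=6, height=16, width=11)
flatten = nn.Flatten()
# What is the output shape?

Input shape: (8, 6, 16, 11)
Output shape: (8, 1056)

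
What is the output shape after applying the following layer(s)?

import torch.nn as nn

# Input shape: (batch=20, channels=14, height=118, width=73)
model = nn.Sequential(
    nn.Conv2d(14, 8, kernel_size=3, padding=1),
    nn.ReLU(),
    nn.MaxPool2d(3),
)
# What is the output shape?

Input shape: (20, 14, 118, 73)
  -> after Conv2d: (20, 8, 118, 73)
  -> after ReLU: (20, 8, 118, 73)
Output shape: (20, 8, 39, 24)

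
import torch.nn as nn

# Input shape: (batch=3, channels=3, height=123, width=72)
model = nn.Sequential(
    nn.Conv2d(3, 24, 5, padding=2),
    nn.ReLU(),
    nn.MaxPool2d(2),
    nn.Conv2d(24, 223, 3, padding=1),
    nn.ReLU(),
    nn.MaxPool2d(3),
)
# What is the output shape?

Input shape: (3, 3, 123, 72)
  -> after first Conv2d: (3, 24, 123, 72)
  -> after first MaxPool2d: (3, 24, 61, 36)
  -> after second Conv2d: (3, 223, 61, 36)
Output shape: (3, 223, 20, 12)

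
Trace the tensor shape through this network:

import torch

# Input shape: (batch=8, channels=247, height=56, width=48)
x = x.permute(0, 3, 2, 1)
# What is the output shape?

Input shape: (8, 247, 56, 48)
Output shape: (8, 48, 56, 247)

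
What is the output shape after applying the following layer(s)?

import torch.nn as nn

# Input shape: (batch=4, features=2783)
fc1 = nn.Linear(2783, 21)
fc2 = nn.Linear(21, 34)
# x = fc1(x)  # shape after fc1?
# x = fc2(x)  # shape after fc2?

Input shape: (4, 2783)
  -> after fc1: (4, 21)
Output shape: (4, 34)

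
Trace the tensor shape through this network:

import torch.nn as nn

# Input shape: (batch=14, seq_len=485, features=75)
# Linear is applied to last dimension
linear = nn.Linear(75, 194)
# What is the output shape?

Input shape: (14, 485, 75)
Output shape: (14, 485, 194)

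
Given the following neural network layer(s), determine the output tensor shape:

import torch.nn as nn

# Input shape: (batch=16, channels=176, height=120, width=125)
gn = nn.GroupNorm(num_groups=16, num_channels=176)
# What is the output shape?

Input shape: (16, 176, 120, 125)
Output shape: (16, 176, 120, 125)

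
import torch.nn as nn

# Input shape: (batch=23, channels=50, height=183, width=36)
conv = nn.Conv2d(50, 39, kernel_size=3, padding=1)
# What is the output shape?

Input shape: (23, 50, 183, 36)
Output shape: (23, 39, 183, 36)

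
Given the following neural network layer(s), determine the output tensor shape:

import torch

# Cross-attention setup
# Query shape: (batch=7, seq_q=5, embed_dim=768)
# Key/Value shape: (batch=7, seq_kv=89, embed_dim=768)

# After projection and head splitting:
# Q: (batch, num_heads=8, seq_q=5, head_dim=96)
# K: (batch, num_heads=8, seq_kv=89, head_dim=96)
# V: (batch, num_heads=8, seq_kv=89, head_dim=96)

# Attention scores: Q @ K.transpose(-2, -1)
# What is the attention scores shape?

Input shape: (7, 5, 768)
Output shape: (7, 8, 5, 89)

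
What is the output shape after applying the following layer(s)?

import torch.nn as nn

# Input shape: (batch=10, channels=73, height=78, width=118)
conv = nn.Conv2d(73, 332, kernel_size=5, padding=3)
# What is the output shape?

Input shape: (10, 73, 78, 118)
Output shape: (10, 332, 80, 120)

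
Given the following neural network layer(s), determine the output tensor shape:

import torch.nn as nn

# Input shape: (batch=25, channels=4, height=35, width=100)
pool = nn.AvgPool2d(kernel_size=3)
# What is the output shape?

Input shape: (25, 4, 35, 100)
Output shape: (25, 4, 11, 33)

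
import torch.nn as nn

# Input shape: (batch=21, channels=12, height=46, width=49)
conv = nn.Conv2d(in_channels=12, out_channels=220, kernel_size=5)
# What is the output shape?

Input shape: (21, 12, 46, 49)
Output shape: (21, 220, 42, 45)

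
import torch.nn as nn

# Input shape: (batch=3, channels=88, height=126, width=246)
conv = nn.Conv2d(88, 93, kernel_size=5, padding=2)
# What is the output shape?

Input shape: (3, 88, 126, 246)
Output shape: (3, 93, 126, 246)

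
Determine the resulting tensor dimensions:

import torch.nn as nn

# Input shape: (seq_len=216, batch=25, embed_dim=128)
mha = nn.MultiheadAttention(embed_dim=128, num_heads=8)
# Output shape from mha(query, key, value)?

Input shape: (216, 25, 128)
Output shape: (216, 25, 128)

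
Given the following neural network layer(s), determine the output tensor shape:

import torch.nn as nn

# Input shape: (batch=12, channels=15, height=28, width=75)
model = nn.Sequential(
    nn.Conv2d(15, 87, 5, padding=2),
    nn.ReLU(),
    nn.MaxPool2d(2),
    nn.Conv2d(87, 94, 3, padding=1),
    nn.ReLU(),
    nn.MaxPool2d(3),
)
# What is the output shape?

Input shape: (12, 15, 28, 75)
  -> after first Conv2d: (12, 87, 28, 75)
  -> after first MaxPool2d: (12, 87, 14, 37)
  -> after second Conv2d: (12, 94, 14, 37)
Output shape: (12, 94, 4, 12)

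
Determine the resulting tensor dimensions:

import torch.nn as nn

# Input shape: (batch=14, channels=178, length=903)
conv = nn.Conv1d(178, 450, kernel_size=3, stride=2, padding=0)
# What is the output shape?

Input shape: (14, 178, 903)
Output shape: (14, 450, 451)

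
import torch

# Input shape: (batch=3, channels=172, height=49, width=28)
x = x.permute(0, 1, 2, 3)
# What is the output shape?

Input shape: (3, 172, 49, 28)
Output shape: (3, 172, 49, 28)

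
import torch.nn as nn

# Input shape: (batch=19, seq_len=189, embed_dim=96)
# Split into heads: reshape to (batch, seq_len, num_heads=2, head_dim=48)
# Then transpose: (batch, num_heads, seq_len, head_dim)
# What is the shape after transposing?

Input shape: (19, 189, 96)
  -> after reshape: (19, 189, 2, 48)
Output shape: (19, 2, 189, 48)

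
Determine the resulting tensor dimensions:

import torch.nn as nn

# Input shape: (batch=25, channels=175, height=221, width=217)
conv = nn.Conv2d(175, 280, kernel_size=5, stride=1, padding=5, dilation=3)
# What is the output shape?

Input shape: (25, 175, 221, 217)
Output shape: (25, 280, 219, 215)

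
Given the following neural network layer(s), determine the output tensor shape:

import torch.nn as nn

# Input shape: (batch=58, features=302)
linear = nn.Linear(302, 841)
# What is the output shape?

Input shape: (58, 302)
Output shape: (58, 841)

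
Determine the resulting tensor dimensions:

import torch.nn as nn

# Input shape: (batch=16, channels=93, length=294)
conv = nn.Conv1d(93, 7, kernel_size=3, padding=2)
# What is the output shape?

Input shape: (16, 93, 294)
Output shape: (16, 7, 296)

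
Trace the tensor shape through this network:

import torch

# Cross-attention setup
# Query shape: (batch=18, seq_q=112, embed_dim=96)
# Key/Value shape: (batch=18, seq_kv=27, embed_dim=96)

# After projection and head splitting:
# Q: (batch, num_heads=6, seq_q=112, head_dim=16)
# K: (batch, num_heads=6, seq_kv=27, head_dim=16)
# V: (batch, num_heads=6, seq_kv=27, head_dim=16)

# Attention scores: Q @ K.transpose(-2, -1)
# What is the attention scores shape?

Input shape: (18, 112, 96)
Output shape: (18, 6, 112, 27)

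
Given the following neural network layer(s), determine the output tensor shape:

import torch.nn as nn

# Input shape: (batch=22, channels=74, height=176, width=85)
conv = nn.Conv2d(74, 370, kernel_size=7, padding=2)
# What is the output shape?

Input shape: (22, 74, 176, 85)
Output shape: (22, 370, 174, 83)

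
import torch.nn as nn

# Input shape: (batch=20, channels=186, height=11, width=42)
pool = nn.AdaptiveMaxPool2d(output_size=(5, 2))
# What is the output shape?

Input shape: (20, 186, 11, 42)
Output shape: (20, 186, 5, 2)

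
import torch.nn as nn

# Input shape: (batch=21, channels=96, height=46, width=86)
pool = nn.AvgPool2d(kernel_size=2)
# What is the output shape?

Input shape: (21, 96, 46, 86)
Output shape: (21, 96, 23, 43)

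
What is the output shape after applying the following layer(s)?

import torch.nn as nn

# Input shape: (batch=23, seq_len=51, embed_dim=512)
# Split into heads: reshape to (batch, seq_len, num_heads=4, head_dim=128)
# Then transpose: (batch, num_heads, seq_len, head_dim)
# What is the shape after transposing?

Input shape: (23, 51, 512)
  -> after reshape: (23, 51, 4, 128)
Output shape: (23, 4, 51, 128)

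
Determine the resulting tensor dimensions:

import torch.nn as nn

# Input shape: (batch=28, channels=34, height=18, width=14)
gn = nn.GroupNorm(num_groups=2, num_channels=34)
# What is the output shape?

Input shape: (28, 34, 18, 14)
Output shape: (28, 34, 18, 14)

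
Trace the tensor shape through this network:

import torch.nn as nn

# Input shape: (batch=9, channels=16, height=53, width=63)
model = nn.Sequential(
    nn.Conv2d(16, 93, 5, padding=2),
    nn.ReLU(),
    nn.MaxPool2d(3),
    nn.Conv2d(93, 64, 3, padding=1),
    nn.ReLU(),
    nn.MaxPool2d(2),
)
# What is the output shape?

Input shape: (9, 16, 53, 63)
  -> after first Conv2d: (9, 93, 53, 63)
  -> after first MaxPool2d: (9, 93, 17, 21)
  -> after second Conv2d: (9, 64, 17, 21)
Output shape: (9, 64, 8, 10)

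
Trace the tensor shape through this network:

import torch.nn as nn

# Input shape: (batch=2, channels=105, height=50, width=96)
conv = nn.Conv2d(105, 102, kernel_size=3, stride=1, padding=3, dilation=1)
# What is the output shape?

Input shape: (2, 105, 50, 96)
Output shape: (2, 102, 54, 100)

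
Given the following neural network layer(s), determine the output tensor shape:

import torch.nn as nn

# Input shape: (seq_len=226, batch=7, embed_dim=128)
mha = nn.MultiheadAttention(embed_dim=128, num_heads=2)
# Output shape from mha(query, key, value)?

Input shape: (226, 7, 128)
Output shape: (226, 7, 128)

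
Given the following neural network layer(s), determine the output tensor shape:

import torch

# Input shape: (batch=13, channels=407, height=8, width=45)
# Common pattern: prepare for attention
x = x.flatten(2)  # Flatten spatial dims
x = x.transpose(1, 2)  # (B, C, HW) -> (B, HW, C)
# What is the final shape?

Input shape: (13, 407, 8, 45)
  -> after flatten(2): (13, 407, 360)
Output shape: (13, 360, 407)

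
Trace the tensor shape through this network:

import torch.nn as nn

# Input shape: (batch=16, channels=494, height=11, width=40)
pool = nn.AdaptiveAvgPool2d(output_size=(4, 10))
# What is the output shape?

Input shape: (16, 494, 11, 40)
Output shape: (16, 494, 4, 10)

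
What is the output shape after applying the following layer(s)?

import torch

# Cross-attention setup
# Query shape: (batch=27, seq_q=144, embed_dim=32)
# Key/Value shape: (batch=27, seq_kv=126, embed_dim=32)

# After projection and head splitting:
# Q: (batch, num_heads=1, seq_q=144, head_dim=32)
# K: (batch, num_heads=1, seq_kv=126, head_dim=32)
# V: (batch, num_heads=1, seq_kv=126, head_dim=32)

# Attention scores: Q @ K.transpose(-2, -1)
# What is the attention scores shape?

Input shape: (27, 144, 32)
Output shape: (27, 1, 144, 126)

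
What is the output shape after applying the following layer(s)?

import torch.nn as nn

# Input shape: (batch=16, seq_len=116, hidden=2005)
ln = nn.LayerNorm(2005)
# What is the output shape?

Input shape: (16, 116, 2005)
Output shape: (16, 116, 2005)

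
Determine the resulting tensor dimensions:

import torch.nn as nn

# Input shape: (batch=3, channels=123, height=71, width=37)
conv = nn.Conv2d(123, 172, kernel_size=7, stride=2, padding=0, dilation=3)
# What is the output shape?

Input shape: (3, 123, 71, 37)
Output shape: (3, 172, 27, 10)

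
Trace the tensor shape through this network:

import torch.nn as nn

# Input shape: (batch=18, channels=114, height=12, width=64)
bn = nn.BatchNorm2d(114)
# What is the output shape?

Input shape: (18, 114, 12, 64)
Output shape: (18, 114, 12, 64)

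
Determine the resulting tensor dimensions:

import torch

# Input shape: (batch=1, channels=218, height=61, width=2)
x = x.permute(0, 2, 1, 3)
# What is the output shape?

Input shape: (1, 218, 61, 2)
Output shape: (1, 61, 218, 2)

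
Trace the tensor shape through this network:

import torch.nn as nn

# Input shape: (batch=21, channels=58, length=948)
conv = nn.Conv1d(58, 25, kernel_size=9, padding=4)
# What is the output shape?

Input shape: (21, 58, 948)
Output shape: (21, 25, 948)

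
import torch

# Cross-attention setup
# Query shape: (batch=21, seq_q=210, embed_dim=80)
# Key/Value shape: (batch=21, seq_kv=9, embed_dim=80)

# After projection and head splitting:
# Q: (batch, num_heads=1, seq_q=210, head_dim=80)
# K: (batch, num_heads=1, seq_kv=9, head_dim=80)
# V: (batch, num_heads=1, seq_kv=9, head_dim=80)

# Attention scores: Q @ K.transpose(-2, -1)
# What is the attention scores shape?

Input shape: (21, 210, 80)
Output shape: (21, 1, 210, 9)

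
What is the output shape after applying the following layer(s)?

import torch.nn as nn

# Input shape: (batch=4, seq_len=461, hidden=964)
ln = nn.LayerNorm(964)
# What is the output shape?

Input shape: (4, 461, 964)
Output shape: (4, 461, 964)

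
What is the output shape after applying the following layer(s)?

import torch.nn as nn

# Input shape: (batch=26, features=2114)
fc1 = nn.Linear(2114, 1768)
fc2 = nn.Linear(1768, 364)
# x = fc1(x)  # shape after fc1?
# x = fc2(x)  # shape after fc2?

Input shape: (26, 2114)
  -> after fc1: (26, 1768)
Output shape: (26, 364)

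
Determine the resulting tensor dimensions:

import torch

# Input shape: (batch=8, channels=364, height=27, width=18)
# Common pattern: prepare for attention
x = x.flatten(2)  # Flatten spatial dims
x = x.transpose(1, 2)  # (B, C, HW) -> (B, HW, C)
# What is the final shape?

Input shape: (8, 364, 27, 18)
  -> after flatten(2): (8, 364, 486)
Output shape: (8, 486, 364)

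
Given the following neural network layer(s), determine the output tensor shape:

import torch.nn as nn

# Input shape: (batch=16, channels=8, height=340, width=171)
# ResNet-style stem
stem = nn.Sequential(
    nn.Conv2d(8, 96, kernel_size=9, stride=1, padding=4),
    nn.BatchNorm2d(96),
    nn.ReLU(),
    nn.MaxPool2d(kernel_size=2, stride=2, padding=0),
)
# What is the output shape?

Input shape: (16, 8, 340, 171)
  -> after Conv2d 9x9 stride=1: (16, 96, 340, 171)
Output shape: (16, 96, 170, 85)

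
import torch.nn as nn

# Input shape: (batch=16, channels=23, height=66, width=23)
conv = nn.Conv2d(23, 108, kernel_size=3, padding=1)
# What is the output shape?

Input shape: (16, 23, 66, 23)
Output shape: (16, 108, 66, 23)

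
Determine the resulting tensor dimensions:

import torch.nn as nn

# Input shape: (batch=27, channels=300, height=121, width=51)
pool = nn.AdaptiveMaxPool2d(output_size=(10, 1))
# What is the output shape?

Input shape: (27, 300, 121, 51)
Output shape: (27, 300, 10, 1)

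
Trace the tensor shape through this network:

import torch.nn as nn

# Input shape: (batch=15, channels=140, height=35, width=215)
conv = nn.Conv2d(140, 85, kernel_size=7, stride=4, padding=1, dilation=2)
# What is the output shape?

Input shape: (15, 140, 35, 215)
Output shape: (15, 85, 7, 52)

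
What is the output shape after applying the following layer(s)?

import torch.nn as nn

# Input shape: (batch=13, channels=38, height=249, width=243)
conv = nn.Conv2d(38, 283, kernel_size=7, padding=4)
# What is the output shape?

Input shape: (13, 38, 249, 243)
Output shape: (13, 283, 251, 245)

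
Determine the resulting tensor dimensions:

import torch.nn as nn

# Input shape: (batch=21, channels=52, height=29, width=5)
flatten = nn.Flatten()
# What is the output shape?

Input shape: (21, 52, 29, 5)
Output shape: (21, 7540)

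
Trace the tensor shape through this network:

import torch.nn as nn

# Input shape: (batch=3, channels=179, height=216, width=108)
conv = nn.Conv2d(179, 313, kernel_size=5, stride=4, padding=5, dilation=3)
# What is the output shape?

Input shape: (3, 179, 216, 108)
Output shape: (3, 313, 54, 27)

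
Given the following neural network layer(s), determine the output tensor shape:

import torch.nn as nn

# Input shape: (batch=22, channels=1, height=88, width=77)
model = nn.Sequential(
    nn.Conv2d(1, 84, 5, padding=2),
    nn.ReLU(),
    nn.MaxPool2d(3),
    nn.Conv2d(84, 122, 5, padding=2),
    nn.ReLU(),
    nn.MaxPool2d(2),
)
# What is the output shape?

Input shape: (22, 1, 88, 77)
  -> after first Conv2d: (22, 84, 88, 77)
  -> after first MaxPool2d: (22, 84, 29, 25)
  -> after second Conv2d: (22, 122, 29, 25)
Output shape: (22, 122, 14, 12)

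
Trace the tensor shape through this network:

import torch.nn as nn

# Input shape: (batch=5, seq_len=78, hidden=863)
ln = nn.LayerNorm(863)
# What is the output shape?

Input shape: (5, 78, 863)
Output shape: (5, 78, 863)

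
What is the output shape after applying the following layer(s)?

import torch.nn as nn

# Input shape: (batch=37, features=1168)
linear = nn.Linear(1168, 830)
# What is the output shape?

Input shape: (37, 1168)
Output shape: (37, 830)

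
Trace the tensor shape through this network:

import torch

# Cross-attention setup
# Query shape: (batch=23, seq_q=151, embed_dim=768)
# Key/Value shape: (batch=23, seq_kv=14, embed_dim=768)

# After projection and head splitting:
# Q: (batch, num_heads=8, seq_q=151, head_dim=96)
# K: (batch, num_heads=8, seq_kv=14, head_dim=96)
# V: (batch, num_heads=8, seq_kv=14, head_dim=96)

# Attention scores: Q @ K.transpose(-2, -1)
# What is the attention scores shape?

Input shape: (23, 151, 768)
Output shape: (23, 8, 151, 14)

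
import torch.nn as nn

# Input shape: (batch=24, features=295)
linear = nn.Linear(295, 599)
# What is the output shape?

Input shape: (24, 295)
Output shape: (24, 599)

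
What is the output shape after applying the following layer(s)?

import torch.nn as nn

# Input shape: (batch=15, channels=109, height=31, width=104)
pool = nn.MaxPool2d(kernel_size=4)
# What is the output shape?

Input shape: (15, 109, 31, 104)
Output shape: (15, 109, 7, 26)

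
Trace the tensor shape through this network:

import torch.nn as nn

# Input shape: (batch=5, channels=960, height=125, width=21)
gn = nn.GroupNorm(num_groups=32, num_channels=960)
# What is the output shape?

Input shape: (5, 960, 125, 21)
Output shape: (5, 960, 125, 21)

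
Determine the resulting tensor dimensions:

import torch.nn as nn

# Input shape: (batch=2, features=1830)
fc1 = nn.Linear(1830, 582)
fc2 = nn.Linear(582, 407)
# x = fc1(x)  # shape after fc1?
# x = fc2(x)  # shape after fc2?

Input shape: (2, 1830)
  -> after fc1: (2, 582)
Output shape: (2, 407)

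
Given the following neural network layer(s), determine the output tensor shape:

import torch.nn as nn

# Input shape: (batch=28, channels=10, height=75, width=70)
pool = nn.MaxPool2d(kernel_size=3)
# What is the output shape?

Input shape: (28, 10, 75, 70)
Output shape: (28, 10, 25, 23)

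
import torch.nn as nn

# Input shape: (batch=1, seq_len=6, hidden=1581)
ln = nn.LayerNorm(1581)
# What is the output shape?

Input shape: (1, 6, 1581)
Output shape: (1, 6, 1581)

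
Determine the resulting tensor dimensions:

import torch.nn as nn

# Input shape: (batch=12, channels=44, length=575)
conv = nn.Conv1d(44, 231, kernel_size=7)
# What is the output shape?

Input shape: (12, 44, 575)
Output shape: (12, 231, 569)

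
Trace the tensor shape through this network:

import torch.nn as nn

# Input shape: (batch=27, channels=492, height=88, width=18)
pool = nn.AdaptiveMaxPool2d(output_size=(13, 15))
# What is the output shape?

Input shape: (27, 492, 88, 18)
Output shape: (27, 492, 13, 15)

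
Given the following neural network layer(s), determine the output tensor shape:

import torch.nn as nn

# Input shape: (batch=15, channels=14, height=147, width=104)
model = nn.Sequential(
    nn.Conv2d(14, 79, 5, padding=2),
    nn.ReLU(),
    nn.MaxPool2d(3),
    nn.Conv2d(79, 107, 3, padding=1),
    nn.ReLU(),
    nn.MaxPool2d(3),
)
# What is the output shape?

Input shape: (15, 14, 147, 104)
  -> after first Conv2d: (15, 79, 147, 104)
  -> after first MaxPool2d: (15, 79, 49, 34)
  -> after second Conv2d: (15, 107, 49, 34)
Output shape: (15, 107, 16, 11)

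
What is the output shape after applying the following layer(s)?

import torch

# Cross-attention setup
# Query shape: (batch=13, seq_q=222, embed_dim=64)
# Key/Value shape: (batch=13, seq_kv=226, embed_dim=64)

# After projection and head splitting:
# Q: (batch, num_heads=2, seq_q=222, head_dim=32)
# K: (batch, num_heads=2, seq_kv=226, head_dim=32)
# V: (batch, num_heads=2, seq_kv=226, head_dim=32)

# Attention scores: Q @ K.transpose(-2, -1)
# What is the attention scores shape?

Input shape: (13, 222, 64)
Output shape: (13, 2, 222, 226)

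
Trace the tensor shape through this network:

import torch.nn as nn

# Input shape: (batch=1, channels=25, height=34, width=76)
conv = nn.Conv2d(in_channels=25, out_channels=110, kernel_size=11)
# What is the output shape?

Input shape: (1, 25, 34, 76)
Output shape: (1, 110, 24, 66)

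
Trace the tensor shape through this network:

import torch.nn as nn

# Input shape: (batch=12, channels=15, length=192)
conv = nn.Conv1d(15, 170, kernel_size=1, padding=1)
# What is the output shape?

Input shape: (12, 15, 192)
Output shape: (12, 170, 194)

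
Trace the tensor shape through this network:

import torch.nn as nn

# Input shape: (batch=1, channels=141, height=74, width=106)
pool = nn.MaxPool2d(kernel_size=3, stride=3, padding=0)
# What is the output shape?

Input shape: (1, 141, 74, 106)
Output shape: (1, 141, 24, 35)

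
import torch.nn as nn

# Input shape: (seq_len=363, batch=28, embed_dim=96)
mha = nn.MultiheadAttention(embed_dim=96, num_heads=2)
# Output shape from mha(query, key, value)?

Input shape: (363, 28, 96)
Output shape: (363, 28, 96)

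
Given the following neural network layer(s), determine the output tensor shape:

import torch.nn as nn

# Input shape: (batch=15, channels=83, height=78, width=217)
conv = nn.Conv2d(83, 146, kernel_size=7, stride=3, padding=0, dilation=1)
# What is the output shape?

Input shape: (15, 83, 78, 217)
Output shape: (15, 146, 24, 71)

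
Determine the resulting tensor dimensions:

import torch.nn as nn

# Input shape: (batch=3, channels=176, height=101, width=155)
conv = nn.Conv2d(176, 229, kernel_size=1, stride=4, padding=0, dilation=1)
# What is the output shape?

Input shape: (3, 176, 101, 155)
Output shape: (3, 229, 26, 39)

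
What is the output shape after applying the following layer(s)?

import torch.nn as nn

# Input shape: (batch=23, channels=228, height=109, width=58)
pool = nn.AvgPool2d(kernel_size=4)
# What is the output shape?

Input shape: (23, 228, 109, 58)
Output shape: (23, 228, 27, 14)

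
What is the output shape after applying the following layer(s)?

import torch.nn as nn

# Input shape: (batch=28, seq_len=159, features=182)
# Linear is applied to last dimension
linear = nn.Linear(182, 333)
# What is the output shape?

Input shape: (28, 159, 182)
Output shape: (28, 159, 333)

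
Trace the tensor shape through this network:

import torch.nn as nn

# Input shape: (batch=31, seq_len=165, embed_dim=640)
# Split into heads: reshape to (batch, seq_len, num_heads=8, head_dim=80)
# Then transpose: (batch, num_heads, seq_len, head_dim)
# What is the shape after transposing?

Input shape: (31, 165, 640)
  -> after reshape: (31, 165, 8, 80)
Output shape: (31, 8, 165, 80)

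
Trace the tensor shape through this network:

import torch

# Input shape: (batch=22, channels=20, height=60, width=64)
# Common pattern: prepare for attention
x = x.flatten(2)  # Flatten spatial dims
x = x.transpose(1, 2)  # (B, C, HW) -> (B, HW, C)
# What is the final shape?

Input shape: (22, 20, 60, 64)
  -> after flatten(2): (22, 20, 3840)
Output shape: (22, 3840, 20)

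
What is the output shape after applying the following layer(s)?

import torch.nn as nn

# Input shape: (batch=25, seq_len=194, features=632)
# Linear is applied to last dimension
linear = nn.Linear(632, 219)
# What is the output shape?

Input shape: (25, 194, 632)
Output shape: (25, 194, 219)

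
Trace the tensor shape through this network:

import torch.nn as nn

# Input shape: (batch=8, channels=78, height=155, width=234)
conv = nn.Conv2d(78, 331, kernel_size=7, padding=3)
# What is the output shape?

Input shape: (8, 78, 155, 234)
Output shape: (8, 331, 155, 234)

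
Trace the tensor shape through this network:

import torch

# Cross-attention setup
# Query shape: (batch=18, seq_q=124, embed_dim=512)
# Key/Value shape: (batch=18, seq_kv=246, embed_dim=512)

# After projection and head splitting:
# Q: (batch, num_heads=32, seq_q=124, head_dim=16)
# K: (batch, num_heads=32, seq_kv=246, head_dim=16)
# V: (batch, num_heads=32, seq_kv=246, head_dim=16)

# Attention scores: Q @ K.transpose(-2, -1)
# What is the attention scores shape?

Input shape: (18, 124, 512)
Output shape: (18, 32, 124, 246)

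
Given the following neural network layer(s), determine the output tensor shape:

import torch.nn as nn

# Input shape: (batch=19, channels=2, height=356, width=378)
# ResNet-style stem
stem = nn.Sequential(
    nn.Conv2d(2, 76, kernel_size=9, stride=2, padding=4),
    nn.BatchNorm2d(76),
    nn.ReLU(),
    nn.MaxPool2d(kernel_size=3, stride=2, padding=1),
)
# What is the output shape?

Input shape: (19, 2, 356, 378)
  -> after Conv2d 9x9 stride=2: (19, 76, 178, 189)
Output shape: (19, 76, 89, 95)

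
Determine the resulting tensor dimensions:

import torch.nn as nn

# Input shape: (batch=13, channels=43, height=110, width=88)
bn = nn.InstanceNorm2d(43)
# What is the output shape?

Input shape: (13, 43, 110, 88)
Output shape: (13, 43, 110, 88)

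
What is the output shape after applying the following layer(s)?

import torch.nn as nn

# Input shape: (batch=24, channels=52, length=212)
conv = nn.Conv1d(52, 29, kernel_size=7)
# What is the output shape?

Input shape: (24, 52, 212)
Output shape: (24, 29, 206)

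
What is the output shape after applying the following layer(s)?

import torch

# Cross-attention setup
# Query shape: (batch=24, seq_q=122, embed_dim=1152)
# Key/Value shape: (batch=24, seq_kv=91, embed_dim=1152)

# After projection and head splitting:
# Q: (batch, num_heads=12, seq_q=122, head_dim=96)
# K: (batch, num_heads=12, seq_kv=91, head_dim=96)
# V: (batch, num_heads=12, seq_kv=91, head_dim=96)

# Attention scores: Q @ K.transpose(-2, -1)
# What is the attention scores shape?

Input shape: (24, 122, 1152)
Output shape: (24, 12, 122, 91)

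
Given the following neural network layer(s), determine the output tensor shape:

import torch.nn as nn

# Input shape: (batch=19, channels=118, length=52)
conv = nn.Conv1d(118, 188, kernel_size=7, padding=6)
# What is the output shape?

Input shape: (19, 118, 52)
Output shape: (19, 188, 58)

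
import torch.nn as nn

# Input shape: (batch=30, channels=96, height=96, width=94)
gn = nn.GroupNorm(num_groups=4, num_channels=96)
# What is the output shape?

Input shape: (30, 96, 96, 94)
Output shape: (30, 96, 96, 94)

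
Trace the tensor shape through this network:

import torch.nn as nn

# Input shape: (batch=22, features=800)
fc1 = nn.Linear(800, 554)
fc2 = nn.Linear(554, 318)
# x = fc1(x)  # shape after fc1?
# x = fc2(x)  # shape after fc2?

Input shape: (22, 800)
  -> after fc1: (22, 554)
Output shape: (22, 318)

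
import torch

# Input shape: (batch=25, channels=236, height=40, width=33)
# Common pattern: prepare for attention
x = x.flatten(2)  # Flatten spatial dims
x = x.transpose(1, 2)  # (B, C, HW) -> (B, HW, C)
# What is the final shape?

Input shape: (25, 236, 40, 33)
  -> after flatten(2): (25, 236, 1320)
Output shape: (25, 1320, 236)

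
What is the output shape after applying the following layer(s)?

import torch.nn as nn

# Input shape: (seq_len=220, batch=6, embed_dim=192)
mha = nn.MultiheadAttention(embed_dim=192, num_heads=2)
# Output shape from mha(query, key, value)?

Input shape: (220, 6, 192)
Output shape: (220, 6, 192)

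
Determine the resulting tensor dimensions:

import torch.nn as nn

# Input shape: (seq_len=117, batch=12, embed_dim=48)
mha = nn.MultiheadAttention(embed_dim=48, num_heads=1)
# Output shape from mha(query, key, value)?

Input shape: (117, 12, 48)
Output shape: (117, 12, 48)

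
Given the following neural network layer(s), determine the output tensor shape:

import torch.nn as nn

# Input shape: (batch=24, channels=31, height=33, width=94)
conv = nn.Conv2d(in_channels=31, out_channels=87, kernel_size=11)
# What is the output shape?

Input shape: (24, 31, 33, 94)
Output shape: (24, 87, 23, 84)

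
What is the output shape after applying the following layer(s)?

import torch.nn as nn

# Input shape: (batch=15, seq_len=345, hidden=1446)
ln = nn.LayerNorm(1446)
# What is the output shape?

Input shape: (15, 345, 1446)
Output shape: (15, 345, 1446)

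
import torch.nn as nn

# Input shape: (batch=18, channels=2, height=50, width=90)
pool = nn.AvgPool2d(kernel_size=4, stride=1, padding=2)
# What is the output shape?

Input shape: (18, 2, 50, 90)
Output shape: (18, 2, 51, 91)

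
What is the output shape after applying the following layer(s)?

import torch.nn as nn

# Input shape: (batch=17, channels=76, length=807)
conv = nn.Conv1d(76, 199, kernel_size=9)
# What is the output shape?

Input shape: (17, 76, 807)
Output shape: (17, 199, 799)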